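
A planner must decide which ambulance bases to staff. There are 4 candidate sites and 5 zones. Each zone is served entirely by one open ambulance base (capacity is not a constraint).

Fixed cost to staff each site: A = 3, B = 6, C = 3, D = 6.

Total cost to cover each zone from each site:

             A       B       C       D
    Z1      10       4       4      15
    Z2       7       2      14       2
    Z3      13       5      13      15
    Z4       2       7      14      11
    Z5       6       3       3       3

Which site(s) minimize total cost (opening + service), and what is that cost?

Open A and B; minimum total cost 25.

For any fixed open set, each zone goes to its cheapest open site; total = fixed + service.
{A, B}: Z1→B 4, Z2→B 2, Z3→B 5, Z4→A 2, Z5→B 3. Service 16; fixed 9; total 25.
{B}: service 21 + fixed 6 = 27
{A, B, C}: service 16 + fixed 12 = 28
{A, B, C, D}: service 16 + fixed 18 = 34
No other subset beats 25.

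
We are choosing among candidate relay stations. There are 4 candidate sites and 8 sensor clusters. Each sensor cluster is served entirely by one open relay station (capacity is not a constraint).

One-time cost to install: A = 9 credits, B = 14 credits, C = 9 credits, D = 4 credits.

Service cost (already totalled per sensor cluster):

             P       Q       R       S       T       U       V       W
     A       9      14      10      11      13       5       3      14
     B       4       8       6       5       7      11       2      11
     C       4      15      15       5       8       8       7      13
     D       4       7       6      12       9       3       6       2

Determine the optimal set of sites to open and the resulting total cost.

For any fixed open set, each sensor cluster goes to its cheapest open site; total = fixed + service.
{D}: P→D 4, Q→D 7, R→D 6, S→D 12, T→D 9, U→D 3, V→D 6, W→D 2. Service 49; fixed 4; total 53.
{B, D}: P→B 4, Q→D 7, R→B 6, S→B 5, T→B 7, U→D 3, V→B 2, W→D 2. Service 36; fixed 18; total 54.
{C, D}: service 41 + fixed 13 = 54
{A, B, C, D}: service 36 + fixed 36 = 72
No other subset beats 53.

Open D only; minimum total cost 53.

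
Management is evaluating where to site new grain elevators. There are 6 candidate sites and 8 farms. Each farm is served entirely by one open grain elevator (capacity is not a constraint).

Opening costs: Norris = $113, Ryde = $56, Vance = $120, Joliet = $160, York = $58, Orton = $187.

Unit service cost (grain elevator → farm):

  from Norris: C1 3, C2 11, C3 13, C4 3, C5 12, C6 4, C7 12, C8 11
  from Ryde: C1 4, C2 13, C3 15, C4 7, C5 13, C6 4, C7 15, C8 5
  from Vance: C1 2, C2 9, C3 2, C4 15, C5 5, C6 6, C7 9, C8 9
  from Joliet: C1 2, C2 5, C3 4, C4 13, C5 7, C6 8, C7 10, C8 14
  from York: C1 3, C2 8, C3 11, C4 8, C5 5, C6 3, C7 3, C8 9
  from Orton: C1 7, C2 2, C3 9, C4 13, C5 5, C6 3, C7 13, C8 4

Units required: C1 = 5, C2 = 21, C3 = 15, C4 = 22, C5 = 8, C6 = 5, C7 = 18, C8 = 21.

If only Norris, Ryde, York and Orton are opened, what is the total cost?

Total cost: 865

Each farm is assigned to its cheapest site among the open ones.
{Norris, Ryde, York, Orton}: C1→Norris 3·5=15, C2→Orton 2·21=42, C3→Orton 9·15=135, C4→Norris 3·22=66, C5→York 5·8=40, C6→York 3·5=15, C7→York 3·18=54, C8→Orton 4·21=84. Service 451; fixed 414; total 865.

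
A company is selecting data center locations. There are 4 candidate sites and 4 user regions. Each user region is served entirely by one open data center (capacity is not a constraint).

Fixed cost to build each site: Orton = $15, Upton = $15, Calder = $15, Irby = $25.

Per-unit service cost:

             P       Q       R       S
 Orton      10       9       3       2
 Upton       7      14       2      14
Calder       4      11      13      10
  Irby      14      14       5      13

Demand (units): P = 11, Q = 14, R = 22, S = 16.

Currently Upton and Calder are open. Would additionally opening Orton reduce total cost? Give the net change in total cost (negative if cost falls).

Yes — net change −141 (cost falls by 141).

Current service cost with {Upton, Calder}: 402.
Adding Orton: each user region re-picks its cheapest; new service cost 246, saving 156.
Extra fixed cost: 15. Net change = 15 − 156 = -141.
(Totals: 432 → 291.)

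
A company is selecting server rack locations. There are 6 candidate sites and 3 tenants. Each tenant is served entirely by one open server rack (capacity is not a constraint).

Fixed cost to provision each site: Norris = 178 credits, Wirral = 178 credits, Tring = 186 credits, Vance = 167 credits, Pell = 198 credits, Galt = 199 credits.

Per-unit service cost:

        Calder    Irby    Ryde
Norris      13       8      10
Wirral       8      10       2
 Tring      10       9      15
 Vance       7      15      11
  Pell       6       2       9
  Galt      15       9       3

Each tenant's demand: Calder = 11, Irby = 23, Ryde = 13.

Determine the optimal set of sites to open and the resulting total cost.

Open Pell only; minimum total cost 427.

For any fixed open set, each tenant goes to its cheapest open site; total = fixed + service.
{Pell}: Calder→Pell 6·11=66, Irby→Pell 2·23=46, Ryde→Pell 9·13=117. Service 229; fixed 198; total 427.
{Wirral, Pell}: Calder→Pell 6·11=66, Irby→Pell 2·23=46, Ryde→Wirral 2·13=26. Service 138; fixed 376; total 514.
{Wirral}: service 344 + fixed 178 = 522
{Norris, Wirral, Tring, Vance, Pell, Galt}: Calder→Pell 6·11=66, Irby→Pell 2·23=46, Ryde→Wirral 2·13=26. Service 138; fixed 1106; total 1244.
No other subset beats 427.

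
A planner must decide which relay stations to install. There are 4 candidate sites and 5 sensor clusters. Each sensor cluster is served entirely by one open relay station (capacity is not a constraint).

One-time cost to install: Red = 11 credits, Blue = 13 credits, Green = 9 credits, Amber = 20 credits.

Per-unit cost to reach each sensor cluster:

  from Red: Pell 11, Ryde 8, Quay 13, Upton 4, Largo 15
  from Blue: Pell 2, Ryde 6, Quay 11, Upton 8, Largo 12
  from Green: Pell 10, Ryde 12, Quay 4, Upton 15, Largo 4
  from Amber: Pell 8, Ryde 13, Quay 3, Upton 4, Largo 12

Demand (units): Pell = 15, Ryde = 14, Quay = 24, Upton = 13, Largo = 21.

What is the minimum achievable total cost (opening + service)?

Minimum total cost: 364

For any fixed open set, each sensor cluster goes to its cheapest open site; total = fixed + service.
{Blue, Green, Amber}: Pell→Blue 2·15=30, Ryde→Blue 6·14=84, Quay→Amber 3·24=72, Upton→Amber 4·13=52, Largo→Green 4·21=84. Service 322; fixed 42; total 364.
{Red, Blue, Green, Amber}: service 322 + fixed 53 = 375
{Red, Blue, Green}: service 346 + fixed 33 = 379
{Green}: service 693 + fixed 9 = 702
No other subset beats 364.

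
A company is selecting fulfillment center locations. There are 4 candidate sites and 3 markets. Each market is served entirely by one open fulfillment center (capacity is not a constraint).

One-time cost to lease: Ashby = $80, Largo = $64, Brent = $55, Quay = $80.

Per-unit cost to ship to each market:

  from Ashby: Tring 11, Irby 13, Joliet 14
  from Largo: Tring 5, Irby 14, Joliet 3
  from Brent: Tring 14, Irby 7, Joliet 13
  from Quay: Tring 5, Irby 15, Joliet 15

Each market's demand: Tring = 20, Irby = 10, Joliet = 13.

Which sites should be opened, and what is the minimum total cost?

Open Largo and Brent; minimum total cost 328.

For any fixed open set, each market goes to its cheapest open site; total = fixed + service.
{Largo, Brent}: Tring→Largo 5·20=100, Irby→Brent 7·10=70, Joliet→Largo 3·13=39. Service 209; fixed 119; total 328.
{Largo}: service 279 + fixed 64 = 343
{Ashby, Largo, Brent}: Tring→Largo 5·20=100, Irby→Brent 7·10=70, Joliet→Largo 3·13=39. Service 209; fixed 199; total 408.
{Ashby, Largo, Brent, Quay}: Tring→Largo 5·20=100, Irby→Brent 7·10=70, Joliet→Largo 3·13=39. Service 209; fixed 279; total 488.
No other subset beats 328.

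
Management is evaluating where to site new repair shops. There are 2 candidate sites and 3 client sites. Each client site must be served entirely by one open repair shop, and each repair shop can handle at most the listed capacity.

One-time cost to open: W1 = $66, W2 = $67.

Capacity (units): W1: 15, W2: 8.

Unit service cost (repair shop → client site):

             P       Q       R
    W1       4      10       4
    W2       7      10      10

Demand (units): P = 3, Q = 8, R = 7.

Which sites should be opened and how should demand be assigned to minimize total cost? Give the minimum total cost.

Open {W1, W2}: P→W1 4·3=12, Q→W2 10·8=80, R→W1 4·7=28.
Loads: W1 carries 10/15, W2 carries 8/8. Service 120; fixed 133; total 253.
Next best feasible plan costs 262.

Minimum total cost: 253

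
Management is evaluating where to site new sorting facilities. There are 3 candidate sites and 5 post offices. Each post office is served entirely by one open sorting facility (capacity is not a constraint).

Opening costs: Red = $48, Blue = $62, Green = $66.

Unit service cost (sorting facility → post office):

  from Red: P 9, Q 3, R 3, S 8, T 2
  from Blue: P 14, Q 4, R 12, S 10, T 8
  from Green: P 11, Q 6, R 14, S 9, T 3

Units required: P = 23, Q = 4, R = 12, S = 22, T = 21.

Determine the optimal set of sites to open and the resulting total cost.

For any fixed open set, each post office goes to its cheapest open site; total = fixed + service.
{Red}: P→Red 9·23=207, Q→Red 3·4=12, R→Red 3·12=36, S→Red 8·22=176, T→Red 2·21=42. Service 473; fixed 48; total 521.
{Red, Blue}: service 473 + fixed 110 = 583
{Red, Green}: P→Red 9·23=207, Q→Red 3·4=12, R→Red 3·12=36, S→Red 8·22=176, T→Red 2·21=42. Service 473; fixed 114; total 587.
{Red, Blue, Green}: service 473 + fixed 176 = 649
No other subset beats 521.

Open Red only; minimum total cost 521.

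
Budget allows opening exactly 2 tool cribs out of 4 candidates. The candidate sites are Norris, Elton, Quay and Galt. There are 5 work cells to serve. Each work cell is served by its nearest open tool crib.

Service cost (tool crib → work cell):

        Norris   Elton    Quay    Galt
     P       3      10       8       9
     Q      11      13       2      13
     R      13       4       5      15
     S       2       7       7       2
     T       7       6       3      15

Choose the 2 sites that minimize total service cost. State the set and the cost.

Choose Norris and Quay; total service cost 15.

With exactly 2 open, each work cell uses its cheapest among the chosen.
{Norris, Quay}: P→Norris 3, Q→Quay 2, R→Quay 5, S→Norris 2, T→Quay 3. Service cost 15.
{Quay, Galt}: service cost 20
{Elton, Quay}: service cost 24
Among all 6 size-2 choices, {Norris, Quay} is lowest.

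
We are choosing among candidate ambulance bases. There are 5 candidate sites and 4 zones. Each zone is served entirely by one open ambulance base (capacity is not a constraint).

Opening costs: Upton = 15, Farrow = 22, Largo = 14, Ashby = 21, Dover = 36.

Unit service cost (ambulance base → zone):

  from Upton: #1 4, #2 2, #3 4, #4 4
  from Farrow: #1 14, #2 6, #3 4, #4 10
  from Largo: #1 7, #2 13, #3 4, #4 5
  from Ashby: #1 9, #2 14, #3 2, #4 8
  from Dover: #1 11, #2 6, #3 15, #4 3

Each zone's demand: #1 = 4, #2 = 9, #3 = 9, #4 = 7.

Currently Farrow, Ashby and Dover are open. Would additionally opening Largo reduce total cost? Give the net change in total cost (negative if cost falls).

Current service cost with {Farrow, Ashby, Dover}: 129.
Adding Largo: each zone re-picks its cheapest; new service cost 121, saving 8.
Extra fixed cost: 14. Net change = 14 − 8 = 6.
(Totals: 208 → 214.)

No — net change +6 (cost rises by 6).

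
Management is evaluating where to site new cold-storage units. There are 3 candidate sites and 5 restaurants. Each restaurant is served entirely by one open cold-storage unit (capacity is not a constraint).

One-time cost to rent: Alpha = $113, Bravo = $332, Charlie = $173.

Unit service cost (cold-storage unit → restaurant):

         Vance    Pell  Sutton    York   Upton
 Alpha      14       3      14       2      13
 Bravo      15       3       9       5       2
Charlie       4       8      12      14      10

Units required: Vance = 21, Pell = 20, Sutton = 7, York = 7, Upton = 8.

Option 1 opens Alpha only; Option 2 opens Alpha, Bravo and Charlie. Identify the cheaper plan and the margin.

Option 1: {Alpha}: Vance→Alpha 14·21=294, Pell→Alpha 3·20=60, Sutton→Alpha 14·7=98, York→Alpha 2·7=14, Upton→Alpha 13·8=104. Service 570; fixed 113; total 683.
Option 2: {Alpha, Bravo, Charlie}: Vance→Charlie 4·21=84, Pell→Alpha 3·20=60, Sutton→Bravo 9·7=63, York→Alpha 2·7=14, Upton→Bravo 2·8=16. Service 237; fixed 618; total 855.
Difference: |683 − 855| = 172.

Option 1 is cheaper by 172.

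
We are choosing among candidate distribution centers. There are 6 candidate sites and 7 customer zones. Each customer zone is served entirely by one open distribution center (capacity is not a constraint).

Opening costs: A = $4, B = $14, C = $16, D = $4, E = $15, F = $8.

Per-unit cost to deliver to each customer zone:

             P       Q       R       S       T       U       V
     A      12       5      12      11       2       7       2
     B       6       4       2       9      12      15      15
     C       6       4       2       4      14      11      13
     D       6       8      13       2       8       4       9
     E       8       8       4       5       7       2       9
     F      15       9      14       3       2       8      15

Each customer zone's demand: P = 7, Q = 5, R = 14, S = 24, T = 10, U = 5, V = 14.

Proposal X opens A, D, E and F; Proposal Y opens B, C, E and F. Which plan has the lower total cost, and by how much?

Proposal X is cheaper by 111.

Proposal X: {A, D, E, F}: P→D 6·7=42, Q→A 5·5=25, R→E 4·14=56, S→D 2·24=48, T→A 2·10=20, U→E 2·5=10, V→A 2·14=28. Service 229; fixed 31; total 260.
Proposal Y: {B, C, E, F}: P→B 6·7=42, Q→B 4·5=20, R→B 2·14=28, S→F 3·24=72, T→F 2·10=20, U→E 2·5=10, V→E 9·14=126. Service 318; fixed 53; total 371.
Difference: |260 − 371| = 111.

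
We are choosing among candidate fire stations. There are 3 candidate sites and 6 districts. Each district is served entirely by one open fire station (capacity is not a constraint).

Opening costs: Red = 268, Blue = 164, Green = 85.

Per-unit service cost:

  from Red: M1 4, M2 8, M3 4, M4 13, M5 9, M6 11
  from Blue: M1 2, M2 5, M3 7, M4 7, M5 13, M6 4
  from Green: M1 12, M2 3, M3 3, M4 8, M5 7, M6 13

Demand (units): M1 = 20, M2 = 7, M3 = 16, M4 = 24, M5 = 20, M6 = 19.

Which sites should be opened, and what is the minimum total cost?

Open Blue and Green; minimum total cost 742.

For any fixed open set, each district goes to its cheapest open site; total = fixed + service.
{Blue, Green}: M1→Blue 2·20=40, M2→Green 3·7=21, M3→Green 3·16=48, M4→Blue 7·24=168, M5→Green 7·20=140, M6→Blue 4·19=76. Service 493; fixed 249; total 742.
{Blue}: service 691 + fixed 164 = 855
{Green}: service 888 + fixed 85 = 973
{Red, Blue, Green}: M1→Blue 2·20=40, M2→Green 3·7=21, M3→Green 3·16=48, M4→Blue 7·24=168, M5→Green 7·20=140, M6→Blue 4·19=76. Service 493; fixed 517; total 1010.
No other subset beats 742.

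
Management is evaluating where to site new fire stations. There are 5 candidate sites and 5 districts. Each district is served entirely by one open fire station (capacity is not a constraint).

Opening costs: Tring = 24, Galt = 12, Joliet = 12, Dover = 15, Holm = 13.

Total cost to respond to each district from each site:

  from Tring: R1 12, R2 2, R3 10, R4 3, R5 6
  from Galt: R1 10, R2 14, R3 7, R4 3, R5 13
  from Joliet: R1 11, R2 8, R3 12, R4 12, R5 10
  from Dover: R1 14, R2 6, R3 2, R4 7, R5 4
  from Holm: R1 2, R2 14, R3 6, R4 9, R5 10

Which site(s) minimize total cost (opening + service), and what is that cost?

Open Dover only; minimum total cost 48.

For any fixed open set, each district goes to its cheapest open site; total = fixed + service.
{Dover}: R1→Dover 14, R2→Dover 6, R3→Dover 2, R4→Dover 7, R5→Dover 4. Service 33; fixed 15; total 48.
{Dover, Holm}: service 21 + fixed 28 = 49
{Galt, Dover}: service 25 + fixed 27 = 52
{Tring, Galt, Joliet, Dover, Holm}: service 13 + fixed 76 = 89
No other subset beats 48.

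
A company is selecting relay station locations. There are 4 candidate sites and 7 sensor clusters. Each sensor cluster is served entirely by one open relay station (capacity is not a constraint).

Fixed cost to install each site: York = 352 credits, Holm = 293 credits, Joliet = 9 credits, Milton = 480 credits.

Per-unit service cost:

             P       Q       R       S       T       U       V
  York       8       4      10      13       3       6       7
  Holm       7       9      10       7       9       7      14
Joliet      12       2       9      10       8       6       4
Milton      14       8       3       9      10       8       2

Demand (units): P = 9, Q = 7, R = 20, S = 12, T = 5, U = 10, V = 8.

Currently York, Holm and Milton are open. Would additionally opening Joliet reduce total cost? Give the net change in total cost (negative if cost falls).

Yes — net change −5 (cost falls by 5).

Current service cost with {York, Holm, Milton}: 326.
Adding Joliet: each sensor cluster re-picks its cheapest; new service cost 312, saving 14.
Extra fixed cost: 9. Net change = 9 − 14 = -5.
(Totals: 1451 → 1446.)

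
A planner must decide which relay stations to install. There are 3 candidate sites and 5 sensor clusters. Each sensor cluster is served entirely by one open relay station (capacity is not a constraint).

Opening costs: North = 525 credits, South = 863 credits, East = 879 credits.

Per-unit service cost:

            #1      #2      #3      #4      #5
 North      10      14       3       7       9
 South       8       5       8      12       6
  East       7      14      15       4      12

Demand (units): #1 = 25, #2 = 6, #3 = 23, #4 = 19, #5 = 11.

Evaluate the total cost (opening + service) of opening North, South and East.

Each sensor cluster is assigned to its cheapest site among the open ones.
{North, South, East}: #1→East 7·25=175, #2→South 5·6=30, #3→North 3·23=69, #4→East 4·19=76, #5→South 6·11=66. Service 416; fixed 2267; total 2683.

Total cost: 2683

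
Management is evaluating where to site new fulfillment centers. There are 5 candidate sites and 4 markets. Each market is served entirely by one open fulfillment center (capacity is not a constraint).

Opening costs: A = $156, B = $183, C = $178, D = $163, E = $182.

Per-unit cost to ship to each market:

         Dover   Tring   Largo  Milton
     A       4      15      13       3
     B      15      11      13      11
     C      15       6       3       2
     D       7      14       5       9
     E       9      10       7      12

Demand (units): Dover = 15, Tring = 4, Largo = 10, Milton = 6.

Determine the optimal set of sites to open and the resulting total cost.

For any fixed open set, each market goes to its cheapest open site; total = fixed + service.
{A}: Dover→A 4·15=60, Tring→A 15·4=60, Largo→A 13·10=130, Milton→A 3·6=18. Service 268; fixed 156; total 424.
{D}: service 265 + fixed 163 = 428
{A, C}: service 126 + fixed 334 = 460
{A, B, C, D, E}: service 126 + fixed 862 = 988
No other subset beats 424.

Open A only; minimum total cost 424.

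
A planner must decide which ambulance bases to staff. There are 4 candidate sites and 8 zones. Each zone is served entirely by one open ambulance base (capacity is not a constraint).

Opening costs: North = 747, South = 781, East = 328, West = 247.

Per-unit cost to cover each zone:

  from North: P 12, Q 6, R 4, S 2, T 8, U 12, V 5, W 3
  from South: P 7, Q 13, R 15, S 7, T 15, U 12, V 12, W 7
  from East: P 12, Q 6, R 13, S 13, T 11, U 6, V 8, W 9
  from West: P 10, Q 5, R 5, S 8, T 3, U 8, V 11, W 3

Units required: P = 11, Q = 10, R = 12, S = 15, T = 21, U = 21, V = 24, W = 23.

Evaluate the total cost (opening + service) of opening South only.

Total cost: 2289

Each zone is assigned to its cheapest site among the open ones.
{South}: P→South 7·11=77, Q→South 13·10=130, R→South 15·12=180, S→South 7·15=105, T→South 15·21=315, U→South 12·21=252, V→South 12·24=288, W→South 7·23=161. Service 1508; fixed 781; total 2289.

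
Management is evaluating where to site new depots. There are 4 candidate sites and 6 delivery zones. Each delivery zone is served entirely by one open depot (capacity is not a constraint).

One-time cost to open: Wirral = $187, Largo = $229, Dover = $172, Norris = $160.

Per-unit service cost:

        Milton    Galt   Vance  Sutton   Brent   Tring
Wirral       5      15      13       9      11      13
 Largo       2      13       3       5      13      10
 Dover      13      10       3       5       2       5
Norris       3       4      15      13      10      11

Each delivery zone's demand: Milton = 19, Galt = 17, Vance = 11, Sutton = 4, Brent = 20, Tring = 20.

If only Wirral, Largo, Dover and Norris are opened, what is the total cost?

Total cost: 1047

Each delivery zone is assigned to its cheapest site among the open ones.
{Wirral, Largo, Dover, Norris}: Milton→Largo 2·19=38, Galt→Norris 4·17=68, Vance→Largo 3·11=33, Sutton→Largo 5·4=20, Brent→Dover 2·20=40, Tring→Dover 5·20=100. Service 299; fixed 748; total 1047.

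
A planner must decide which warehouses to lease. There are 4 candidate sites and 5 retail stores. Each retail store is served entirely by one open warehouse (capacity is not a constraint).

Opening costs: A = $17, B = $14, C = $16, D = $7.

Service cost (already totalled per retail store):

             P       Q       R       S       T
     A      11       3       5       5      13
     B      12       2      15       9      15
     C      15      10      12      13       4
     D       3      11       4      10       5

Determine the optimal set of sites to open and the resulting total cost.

Open D only; minimum total cost 40.

For any fixed open set, each retail store goes to its cheapest open site; total = fixed + service.
{D}: P→D 3, Q→D 11, R→D 4, S→D 10, T→D 5. Service 33; fixed 7; total 40.
{A, D}: P→D 3, Q→A 3, R→D 4, S→A 5, T→D 5. Service 20; fixed 24; total 44.
{B, D}: P→D 3, Q→B 2, R→D 4, S→B 9, T→D 5. Service 23; fixed 21; total 44.
{A, B, C, D}: service 18 + fixed 54 = 72
No other subset beats 40.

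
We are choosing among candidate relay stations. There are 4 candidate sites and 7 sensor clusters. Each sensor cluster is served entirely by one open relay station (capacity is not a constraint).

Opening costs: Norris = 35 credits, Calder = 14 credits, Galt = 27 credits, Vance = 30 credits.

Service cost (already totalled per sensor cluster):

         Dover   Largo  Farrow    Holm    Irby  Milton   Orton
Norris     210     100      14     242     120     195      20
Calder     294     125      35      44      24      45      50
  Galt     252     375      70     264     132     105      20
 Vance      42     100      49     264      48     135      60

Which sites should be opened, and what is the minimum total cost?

Open Norris, Calder and Vance; minimum total cost 368.

For any fixed open set, each sensor cluster goes to its cheapest open site; total = fixed + service.
{Norris, Calder, Vance}: Dover→Vance 42, Largo→Norris 100, Farrow→Norris 14, Holm→Calder 44, Irby→Calder 24, Milton→Calder 45, Orton→Norris 20. Service 289; fixed 79; total 368.
{Calder, Galt, Vance}: Dover→Vance 42, Largo→Vance 100, Farrow→Calder 35, Holm→Calder 44, Irby→Calder 24, Milton→Calder 45, Orton→Galt 20. Service 310; fixed 71; total 381.
{Calder, Vance}: service 340 + fixed 44 = 384
{Norris, Calder, Galt, Vance}: service 289 + fixed 106 = 395
No other subset beats 368.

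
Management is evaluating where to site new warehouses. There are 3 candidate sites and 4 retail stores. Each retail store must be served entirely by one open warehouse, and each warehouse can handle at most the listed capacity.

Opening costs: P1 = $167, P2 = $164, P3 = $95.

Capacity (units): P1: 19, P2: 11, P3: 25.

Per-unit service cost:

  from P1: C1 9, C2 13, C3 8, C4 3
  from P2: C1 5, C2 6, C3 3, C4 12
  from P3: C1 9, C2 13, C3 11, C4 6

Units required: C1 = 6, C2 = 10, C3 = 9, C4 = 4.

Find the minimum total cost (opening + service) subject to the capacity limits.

Minimum total cost: 494

Open {P2, P3}: C1→P3 9·6=54, C2→P3 13·10=130, C3→P2 3·9=27, C4→P3 6·4=24.
Loads: P2 carries 9/11, P3 carries 20/25. Service 235; fixed 259; total 494.
Next best feasible plan costs 496.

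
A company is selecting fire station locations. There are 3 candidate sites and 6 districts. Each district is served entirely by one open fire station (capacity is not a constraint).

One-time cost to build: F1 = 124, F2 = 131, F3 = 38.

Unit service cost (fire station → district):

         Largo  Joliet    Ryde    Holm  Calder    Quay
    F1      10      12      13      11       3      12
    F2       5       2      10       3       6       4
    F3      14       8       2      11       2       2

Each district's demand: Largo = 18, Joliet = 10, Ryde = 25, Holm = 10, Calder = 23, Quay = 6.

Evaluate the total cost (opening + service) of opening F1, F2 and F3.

Each district is assigned to its cheapest site among the open ones.
{F1, F2, F3}: Largo→F2 5·18=90, Joliet→F2 2·10=20, Ryde→F3 2·25=50, Holm→F2 3·10=30, Calder→F3 2·23=46, Quay→F3 2·6=12. Service 248; fixed 293; total 541.

Total cost: 541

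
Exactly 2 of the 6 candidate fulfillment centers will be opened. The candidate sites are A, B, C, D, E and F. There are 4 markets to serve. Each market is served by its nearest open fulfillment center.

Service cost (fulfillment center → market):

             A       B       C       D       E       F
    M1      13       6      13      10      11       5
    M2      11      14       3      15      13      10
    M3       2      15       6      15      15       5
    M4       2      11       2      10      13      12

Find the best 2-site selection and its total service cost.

Choose C and F; total service cost 15.

With exactly 2 open, each market uses its cheapest among the chosen.
{C, F}: M1→F 5, M2→C 3, M3→F 5, M4→C 2. Service cost 15.
{B, C}: service cost 17
{A, F}: service cost 19
Among all 15 size-2 choices, {C, F} is lowest.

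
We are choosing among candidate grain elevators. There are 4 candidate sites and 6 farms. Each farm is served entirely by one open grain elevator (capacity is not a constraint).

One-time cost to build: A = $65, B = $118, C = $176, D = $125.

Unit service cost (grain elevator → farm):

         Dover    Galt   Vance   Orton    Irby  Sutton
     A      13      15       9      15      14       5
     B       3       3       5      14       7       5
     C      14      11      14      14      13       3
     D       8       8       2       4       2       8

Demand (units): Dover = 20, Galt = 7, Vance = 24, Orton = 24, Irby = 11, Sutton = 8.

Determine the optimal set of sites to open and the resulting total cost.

For any fixed open set, each farm goes to its cheapest open site; total = fixed + service.
{B, D}: Dover→B 3·20=60, Galt→B 3·7=21, Vance→D 2·24=48, Orton→D 4·24=96, Irby→D 2·11=22, Sutton→B 5·8=40. Service 287; fixed 243; total 530.
{D}: Dover→D 8·20=160, Galt→D 8·7=56, Vance→D 2·24=48, Orton→D 4·24=96, Irby→D 2·11=22, Sutton→D 8·8=64. Service 446; fixed 125; total 571.
{A, B, D}: Dover→B 3·20=60, Galt→B 3·7=21, Vance→D 2·24=48, Orton→D 4·24=96, Irby→D 2·11=22, Sutton→A 5·8=40. Service 287; fixed 308; total 595.
{A, B, C, D}: service 271 + fixed 484 = 755
No other subset beats 530.

Open B and D; minimum total cost 530.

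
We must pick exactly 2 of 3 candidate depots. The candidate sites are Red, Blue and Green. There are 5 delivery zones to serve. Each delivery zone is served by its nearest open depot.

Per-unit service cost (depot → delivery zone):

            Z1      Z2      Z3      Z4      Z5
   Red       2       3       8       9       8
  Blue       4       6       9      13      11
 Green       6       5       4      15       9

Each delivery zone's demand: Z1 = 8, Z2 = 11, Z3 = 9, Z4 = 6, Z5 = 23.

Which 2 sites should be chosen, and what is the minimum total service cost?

Choose Red and Green; total service cost 323.

With exactly 2 open, each delivery zone uses its cheapest among the chosen.
{Red, Green}: Z1→Red 2·8=16, Z2→Red 3·11=33, Z3→Green 4·9=36, Z4→Red 9·6=54, Z5→Red 8·23=184. Service cost 323.
{Red, Blue}: service cost 359
{Blue, Green}: service cost 408
Among all 3 size-2 choices, {Red, Green} is lowest.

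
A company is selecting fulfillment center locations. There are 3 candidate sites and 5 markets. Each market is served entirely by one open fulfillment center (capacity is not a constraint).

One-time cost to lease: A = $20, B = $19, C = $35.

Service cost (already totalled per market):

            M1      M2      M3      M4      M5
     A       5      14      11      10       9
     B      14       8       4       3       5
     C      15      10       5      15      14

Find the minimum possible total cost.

Minimum total cost: 53

For any fixed open set, each market goes to its cheapest open site; total = fixed + service.
{B}: M1→B 14, M2→B 8, M3→B 4, M4→B 3, M5→B 5. Service 34; fixed 19; total 53.
{A, B}: service 25 + fixed 39 = 64
{A}: M1→A 5, M2→A 14, M3→A 11, M4→A 10, M5→A 9. Service 49; fixed 20; total 69.
{A, B, C}: service 25 + fixed 74 = 99
No other subset beats 53.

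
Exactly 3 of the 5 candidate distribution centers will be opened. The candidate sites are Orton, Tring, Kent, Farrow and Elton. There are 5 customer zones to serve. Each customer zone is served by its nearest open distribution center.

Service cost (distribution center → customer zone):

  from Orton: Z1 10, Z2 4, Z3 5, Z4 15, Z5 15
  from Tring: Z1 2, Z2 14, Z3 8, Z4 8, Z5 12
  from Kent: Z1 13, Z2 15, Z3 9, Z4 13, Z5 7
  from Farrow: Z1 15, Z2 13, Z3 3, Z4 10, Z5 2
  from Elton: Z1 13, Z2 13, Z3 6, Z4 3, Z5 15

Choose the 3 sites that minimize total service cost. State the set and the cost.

Choose Orton, Tring and Farrow; total service cost 19.

With exactly 3 open, each customer zone uses its cheapest among the chosen.
{Orton, Tring, Farrow}: Z1→Tring 2, Z2→Orton 4, Z3→Farrow 3, Z4→Tring 8, Z5→Farrow 2. Service cost 19.
{Orton, Farrow, Elton}: service cost 22
{Tring, Farrow, Elton}: service cost 23
Among all 10 size-3 choices, {Orton, Tring, Farrow} is lowest.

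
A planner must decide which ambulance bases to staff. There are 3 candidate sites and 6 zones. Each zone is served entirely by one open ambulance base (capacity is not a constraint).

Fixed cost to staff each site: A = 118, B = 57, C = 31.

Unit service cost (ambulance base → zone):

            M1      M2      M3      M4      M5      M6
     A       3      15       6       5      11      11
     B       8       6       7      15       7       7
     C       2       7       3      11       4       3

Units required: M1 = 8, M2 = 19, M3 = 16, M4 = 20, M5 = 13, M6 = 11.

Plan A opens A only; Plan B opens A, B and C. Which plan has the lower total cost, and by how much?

Plan A: {A}: M1→A 3·8=24, M2→A 15·19=285, M3→A 6·16=96, M4→A 5·20=100, M5→A 11·13=143, M6→A 11·11=121. Service 769; fixed 118; total 887.
Plan B: {A, B, C}: M1→C 2·8=16, M2→B 6·19=114, M3→C 3·16=48, M4→A 5·20=100, M5→C 4·13=52, M6→C 3·11=33. Service 363; fixed 206; total 569.
Difference: |887 − 569| = 318.

Plan B is cheaper by 318.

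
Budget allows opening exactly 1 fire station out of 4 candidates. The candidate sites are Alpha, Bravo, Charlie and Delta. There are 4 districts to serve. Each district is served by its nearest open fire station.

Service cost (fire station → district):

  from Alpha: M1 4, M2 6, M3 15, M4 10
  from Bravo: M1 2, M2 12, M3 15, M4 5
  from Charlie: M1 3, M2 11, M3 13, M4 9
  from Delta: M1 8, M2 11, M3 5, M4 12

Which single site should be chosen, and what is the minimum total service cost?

Choose Bravo only; total service cost 34.

With exactly 1 open, each district uses its cheapest among the chosen.
{Bravo}: M1→Bravo 2, M2→Bravo 12, M3→Bravo 15, M4→Bravo 5. Service cost 34.
{Alpha}: service cost 35
{Charlie}: service cost 36
Among all 4 size-1 choices, {Bravo} is lowest.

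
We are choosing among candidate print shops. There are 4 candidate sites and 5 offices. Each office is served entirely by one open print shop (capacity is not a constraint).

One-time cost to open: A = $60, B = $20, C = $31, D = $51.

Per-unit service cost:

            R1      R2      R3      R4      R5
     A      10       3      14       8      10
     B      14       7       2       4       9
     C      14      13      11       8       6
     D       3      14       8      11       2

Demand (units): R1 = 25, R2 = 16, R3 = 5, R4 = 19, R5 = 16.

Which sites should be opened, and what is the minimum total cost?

For any fixed open set, each office goes to its cheapest open site; total = fixed + service.
{A, B, D}: R1→D 3·25=75, R2→A 3·16=48, R3→B 2·5=10, R4→B 4·19=76, R5→D 2·16=32. Service 241; fixed 131; total 372.
{B, D}: service 305 + fixed 71 = 376
{A, B, C, D}: R1→D 3·25=75, R2→A 3·16=48, R3→B 2·5=10, R4→B 4·19=76, R5→D 2·16=32. Service 241; fixed 162; total 403.
{B}: service 692 + fixed 20 = 712
No other subset beats 372.

Open A, B and D; minimum total cost 372.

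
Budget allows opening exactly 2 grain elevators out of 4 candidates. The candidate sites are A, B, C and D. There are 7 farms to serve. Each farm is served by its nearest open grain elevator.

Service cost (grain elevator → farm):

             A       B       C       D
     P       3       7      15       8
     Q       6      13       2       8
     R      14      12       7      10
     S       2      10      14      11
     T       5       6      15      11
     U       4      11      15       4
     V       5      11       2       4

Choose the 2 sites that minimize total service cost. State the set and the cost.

Choose A and C; total service cost 25.

With exactly 2 open, each farm uses its cheapest among the chosen.
{A, C}: P→A 3, Q→C 2, R→C 7, S→A 2, T→A 5, U→A 4, V→C 2. Service cost 25.
{A, D}: service cost 34
{A, B}: service cost 37
Among all 6 size-2 choices, {A, C} is lowest.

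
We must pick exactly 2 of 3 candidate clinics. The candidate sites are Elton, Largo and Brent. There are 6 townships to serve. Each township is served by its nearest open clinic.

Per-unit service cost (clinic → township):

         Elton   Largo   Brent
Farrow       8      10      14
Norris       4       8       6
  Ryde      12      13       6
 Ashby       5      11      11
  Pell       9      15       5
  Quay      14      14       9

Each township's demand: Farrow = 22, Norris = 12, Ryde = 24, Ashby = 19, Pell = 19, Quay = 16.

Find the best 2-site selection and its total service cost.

Choose Elton and Brent; total service cost 702.

With exactly 2 open, each township uses its cheapest among the chosen.
{Elton, Brent}: Farrow→Elton 8·22=176, Norris→Elton 4·12=48, Ryde→Brent 6·24=144, Ashby→Elton 5·19=95, Pell→Brent 5·19=95, Quay→Brent 9·16=144. Service cost 702.
{Largo, Brent}: service cost 884
{Elton, Largo}: service cost 1002
Among all 3 size-2 choices, {Elton, Brent} is lowest.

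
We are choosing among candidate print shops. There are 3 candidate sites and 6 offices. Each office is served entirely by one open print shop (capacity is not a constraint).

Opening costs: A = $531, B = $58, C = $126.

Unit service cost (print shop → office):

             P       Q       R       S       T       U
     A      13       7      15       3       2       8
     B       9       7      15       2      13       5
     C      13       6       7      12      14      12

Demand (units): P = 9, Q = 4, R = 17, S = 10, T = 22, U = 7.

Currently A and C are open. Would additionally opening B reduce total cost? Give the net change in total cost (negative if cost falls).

Yes — net change −9 (cost falls by 9).

Current service cost with {A, C}: 390.
Adding B: each office re-picks its cheapest; new service cost 323, saving 67.
Extra fixed cost: 58. Net change = 58 − 67 = -9.
(Totals: 1047 → 1038.)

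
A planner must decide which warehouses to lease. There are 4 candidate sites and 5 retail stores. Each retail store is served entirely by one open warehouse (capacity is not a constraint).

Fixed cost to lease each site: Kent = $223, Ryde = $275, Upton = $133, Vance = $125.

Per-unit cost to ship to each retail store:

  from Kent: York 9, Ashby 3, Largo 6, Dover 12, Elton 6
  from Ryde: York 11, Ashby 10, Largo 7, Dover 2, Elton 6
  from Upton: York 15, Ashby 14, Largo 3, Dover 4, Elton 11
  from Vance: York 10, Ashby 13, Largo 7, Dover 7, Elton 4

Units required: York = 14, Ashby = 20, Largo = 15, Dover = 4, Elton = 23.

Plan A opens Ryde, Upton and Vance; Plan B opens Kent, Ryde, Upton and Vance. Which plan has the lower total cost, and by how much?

Plan A is cheaper by 69.

Plan A: {Ryde, Upton, Vance}: York→Vance 10·14=140, Ashby→Ryde 10·20=200, Largo→Upton 3·15=45, Dover→Ryde 2·4=8, Elton→Vance 4·23=92. Service 485; fixed 533; total 1018.
Plan B: {Kent, Ryde, Upton, Vance}: York→Kent 9·14=126, Ashby→Kent 3·20=60, Largo→Upton 3·15=45, Dover→Ryde 2·4=8, Elton→Vance 4·23=92. Service 331; fixed 756; total 1087.
Difference: |1018 − 1087| = 69.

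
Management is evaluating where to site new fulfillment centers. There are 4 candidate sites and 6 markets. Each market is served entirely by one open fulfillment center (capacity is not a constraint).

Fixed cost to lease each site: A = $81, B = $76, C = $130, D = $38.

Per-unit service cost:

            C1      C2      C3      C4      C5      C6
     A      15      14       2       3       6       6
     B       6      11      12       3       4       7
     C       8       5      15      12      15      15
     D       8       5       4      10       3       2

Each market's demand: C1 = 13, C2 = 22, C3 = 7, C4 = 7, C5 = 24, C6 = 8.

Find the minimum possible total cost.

Minimum total cost: 438

For any fixed open set, each market goes to its cheapest open site; total = fixed + service.
{D}: C1→D 8·13=104, C2→D 5·22=110, C3→D 4·7=28, C4→D 10·7=70, C5→D 3·24=72, C6→D 2·8=16. Service 400; fixed 38; total 438.
{B, D}: service 325 + fixed 114 = 439
{A, D}: service 337 + fixed 119 = 456
{A, B, C, D}: service 311 + fixed 325 = 636
No other subset beats 438.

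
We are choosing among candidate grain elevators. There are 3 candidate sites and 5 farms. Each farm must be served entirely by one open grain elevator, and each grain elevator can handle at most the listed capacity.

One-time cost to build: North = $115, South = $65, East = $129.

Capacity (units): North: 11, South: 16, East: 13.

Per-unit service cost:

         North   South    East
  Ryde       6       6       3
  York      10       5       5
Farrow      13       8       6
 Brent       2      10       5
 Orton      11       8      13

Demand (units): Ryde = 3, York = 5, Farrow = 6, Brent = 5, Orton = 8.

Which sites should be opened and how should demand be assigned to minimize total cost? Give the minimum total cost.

Open {South, East}: Ryde→South 6·3=18, York→South 5·5=25, Farrow→East 6·6=36, Brent→East 5·5=25, Orton→South 8·8=64.
Loads: South carries 16/16, East carries 11/13. Service 168; fixed 194; total 362.
Next best feasible plan costs 365.

Minimum total cost: 362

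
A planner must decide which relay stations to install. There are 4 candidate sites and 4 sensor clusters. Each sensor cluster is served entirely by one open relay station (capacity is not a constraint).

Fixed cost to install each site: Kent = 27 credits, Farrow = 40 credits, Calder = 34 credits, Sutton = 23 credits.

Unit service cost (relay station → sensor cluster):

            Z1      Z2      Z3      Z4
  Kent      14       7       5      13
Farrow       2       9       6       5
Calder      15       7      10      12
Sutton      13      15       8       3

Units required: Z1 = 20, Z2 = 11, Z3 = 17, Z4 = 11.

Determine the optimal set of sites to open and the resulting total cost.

For any fixed open set, each sensor cluster goes to its cheapest open site; total = fixed + service.
{Kent, Farrow}: Z1→Farrow 2·20=40, Z2→Kent 7·11=77, Z3→Kent 5·17=85, Z4→Farrow 5·11=55. Service 257; fixed 67; total 324.
{Kent, Farrow, Sutton}: Z1→Farrow 2·20=40, Z2→Kent 7·11=77, Z3→Kent 5·17=85, Z4→Sutton 3·11=33. Service 235; fixed 90; total 325.
{Farrow}: service 296 + fixed 40 = 336
{Kent, Farrow, Calder, Sutton}: Z1→Farrow 2·20=40, Z2→Kent 7·11=77, Z3→Kent 5·17=85, Z4→Sutton 3·11=33. Service 235; fixed 124; total 359.
(All 15 nonempty subsets were checked; Kent and Farrow is lowest.)

Open Kent and Farrow; minimum total cost 324.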